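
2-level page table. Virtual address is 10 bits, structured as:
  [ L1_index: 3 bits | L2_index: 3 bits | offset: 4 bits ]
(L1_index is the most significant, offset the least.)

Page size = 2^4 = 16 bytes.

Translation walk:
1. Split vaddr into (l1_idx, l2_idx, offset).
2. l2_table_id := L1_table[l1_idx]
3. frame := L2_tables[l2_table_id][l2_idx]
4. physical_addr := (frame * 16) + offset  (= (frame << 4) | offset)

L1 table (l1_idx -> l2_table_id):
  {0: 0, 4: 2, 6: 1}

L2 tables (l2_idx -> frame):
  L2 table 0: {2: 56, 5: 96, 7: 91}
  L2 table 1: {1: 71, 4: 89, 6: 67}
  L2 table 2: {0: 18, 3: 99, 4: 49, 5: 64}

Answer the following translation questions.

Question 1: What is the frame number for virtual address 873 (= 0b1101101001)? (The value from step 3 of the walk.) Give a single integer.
Answer: 67

Derivation:
vaddr = 873: l1_idx=6, l2_idx=6
L1[6] = 1; L2[1][6] = 67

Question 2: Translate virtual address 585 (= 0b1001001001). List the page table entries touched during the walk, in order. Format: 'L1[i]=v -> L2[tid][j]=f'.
vaddr = 585 = 0b1001001001
Split: l1_idx=4, l2_idx=4, offset=9

Answer: L1[4]=2 -> L2[2][4]=49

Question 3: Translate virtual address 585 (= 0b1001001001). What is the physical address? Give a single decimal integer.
Answer: 793

Derivation:
vaddr = 585 = 0b1001001001
Split: l1_idx=4, l2_idx=4, offset=9
L1[4] = 2
L2[2][4] = 49
paddr = 49 * 16 + 9 = 793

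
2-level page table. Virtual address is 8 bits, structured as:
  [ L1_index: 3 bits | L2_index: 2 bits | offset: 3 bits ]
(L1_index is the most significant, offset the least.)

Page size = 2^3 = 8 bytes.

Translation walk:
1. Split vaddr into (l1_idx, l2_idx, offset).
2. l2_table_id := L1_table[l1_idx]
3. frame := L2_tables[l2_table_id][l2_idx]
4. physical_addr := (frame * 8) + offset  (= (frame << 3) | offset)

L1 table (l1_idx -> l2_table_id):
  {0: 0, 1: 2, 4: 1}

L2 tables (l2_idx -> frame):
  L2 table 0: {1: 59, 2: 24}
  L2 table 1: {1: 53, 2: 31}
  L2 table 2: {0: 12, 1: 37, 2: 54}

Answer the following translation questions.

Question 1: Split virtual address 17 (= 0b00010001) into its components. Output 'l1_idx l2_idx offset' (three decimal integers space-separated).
Answer: 0 2 1

Derivation:
vaddr = 17 = 0b00010001
  top 3 bits -> l1_idx = 0
  next 2 bits -> l2_idx = 2
  bottom 3 bits -> offset = 1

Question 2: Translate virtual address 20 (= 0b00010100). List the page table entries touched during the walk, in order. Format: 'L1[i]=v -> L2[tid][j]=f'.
vaddr = 20 = 0b00010100
Split: l1_idx=0, l2_idx=2, offset=4

Answer: L1[0]=0 -> L2[0][2]=24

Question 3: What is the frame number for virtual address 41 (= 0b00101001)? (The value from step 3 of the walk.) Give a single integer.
vaddr = 41: l1_idx=1, l2_idx=1
L1[1] = 2; L2[2][1] = 37

Answer: 37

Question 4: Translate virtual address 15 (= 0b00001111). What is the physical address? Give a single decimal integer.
vaddr = 15 = 0b00001111
Split: l1_idx=0, l2_idx=1, offset=7
L1[0] = 0
L2[0][1] = 59
paddr = 59 * 8 + 7 = 479

Answer: 479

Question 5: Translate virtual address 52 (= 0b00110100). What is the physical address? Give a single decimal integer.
Answer: 436

Derivation:
vaddr = 52 = 0b00110100
Split: l1_idx=1, l2_idx=2, offset=4
L1[1] = 2
L2[2][2] = 54
paddr = 54 * 8 + 4 = 436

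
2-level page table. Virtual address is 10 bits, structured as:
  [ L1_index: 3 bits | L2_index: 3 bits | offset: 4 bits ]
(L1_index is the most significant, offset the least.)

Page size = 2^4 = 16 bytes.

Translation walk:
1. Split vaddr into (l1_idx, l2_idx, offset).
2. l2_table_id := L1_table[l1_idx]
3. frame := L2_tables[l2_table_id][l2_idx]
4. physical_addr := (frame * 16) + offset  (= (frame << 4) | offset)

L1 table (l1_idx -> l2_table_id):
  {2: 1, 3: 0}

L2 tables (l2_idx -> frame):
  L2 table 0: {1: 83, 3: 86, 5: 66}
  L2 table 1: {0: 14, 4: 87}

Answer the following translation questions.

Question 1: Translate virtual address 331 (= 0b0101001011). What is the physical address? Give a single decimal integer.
vaddr = 331 = 0b0101001011
Split: l1_idx=2, l2_idx=4, offset=11
L1[2] = 1
L2[1][4] = 87
paddr = 87 * 16 + 11 = 1403

Answer: 1403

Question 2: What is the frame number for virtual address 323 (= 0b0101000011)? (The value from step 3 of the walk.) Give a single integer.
Answer: 87

Derivation:
vaddr = 323: l1_idx=2, l2_idx=4
L1[2] = 1; L2[1][4] = 87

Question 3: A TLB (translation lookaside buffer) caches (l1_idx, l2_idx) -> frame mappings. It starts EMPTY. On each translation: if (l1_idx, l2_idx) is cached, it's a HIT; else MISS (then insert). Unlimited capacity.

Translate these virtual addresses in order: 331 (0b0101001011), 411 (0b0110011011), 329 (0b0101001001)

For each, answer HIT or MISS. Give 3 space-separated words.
Answer: MISS MISS HIT

Derivation:
vaddr=331: (2,4) not in TLB -> MISS, insert
vaddr=411: (3,1) not in TLB -> MISS, insert
vaddr=329: (2,4) in TLB -> HIT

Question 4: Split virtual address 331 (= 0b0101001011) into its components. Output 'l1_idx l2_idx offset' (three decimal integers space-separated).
vaddr = 331 = 0b0101001011
  top 3 bits -> l1_idx = 2
  next 3 bits -> l2_idx = 4
  bottom 4 bits -> offset = 11

Answer: 2 4 11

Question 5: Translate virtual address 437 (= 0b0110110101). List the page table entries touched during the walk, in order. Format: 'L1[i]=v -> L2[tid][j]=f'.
Answer: L1[3]=0 -> L2[0][3]=86

Derivation:
vaddr = 437 = 0b0110110101
Split: l1_idx=3, l2_idx=3, offset=5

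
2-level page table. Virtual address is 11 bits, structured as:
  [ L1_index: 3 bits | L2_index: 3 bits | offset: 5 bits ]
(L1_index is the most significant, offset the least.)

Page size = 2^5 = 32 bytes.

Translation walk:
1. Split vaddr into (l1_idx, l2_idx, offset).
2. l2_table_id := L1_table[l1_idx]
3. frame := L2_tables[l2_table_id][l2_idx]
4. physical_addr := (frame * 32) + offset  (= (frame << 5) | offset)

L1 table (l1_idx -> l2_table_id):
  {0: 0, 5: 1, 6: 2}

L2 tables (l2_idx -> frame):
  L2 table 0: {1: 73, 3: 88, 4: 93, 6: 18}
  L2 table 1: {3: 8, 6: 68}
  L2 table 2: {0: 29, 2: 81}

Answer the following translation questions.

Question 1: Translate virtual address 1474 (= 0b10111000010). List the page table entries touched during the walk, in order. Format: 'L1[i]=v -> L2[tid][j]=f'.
vaddr = 1474 = 0b10111000010
Split: l1_idx=5, l2_idx=6, offset=2

Answer: L1[5]=1 -> L2[1][6]=68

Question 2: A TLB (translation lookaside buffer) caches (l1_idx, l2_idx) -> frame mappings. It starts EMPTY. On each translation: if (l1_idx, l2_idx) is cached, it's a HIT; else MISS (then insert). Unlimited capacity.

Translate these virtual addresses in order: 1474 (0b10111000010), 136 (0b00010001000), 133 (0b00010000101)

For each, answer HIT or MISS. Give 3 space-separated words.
vaddr=1474: (5,6) not in TLB -> MISS, insert
vaddr=136: (0,4) not in TLB -> MISS, insert
vaddr=133: (0,4) in TLB -> HIT

Answer: MISS MISS HIT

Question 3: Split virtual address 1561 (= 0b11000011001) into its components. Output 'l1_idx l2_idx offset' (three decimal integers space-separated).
Answer: 6 0 25

Derivation:
vaddr = 1561 = 0b11000011001
  top 3 bits -> l1_idx = 6
  next 3 bits -> l2_idx = 0
  bottom 5 bits -> offset = 25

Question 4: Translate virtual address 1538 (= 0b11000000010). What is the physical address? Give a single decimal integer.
Answer: 930

Derivation:
vaddr = 1538 = 0b11000000010
Split: l1_idx=6, l2_idx=0, offset=2
L1[6] = 2
L2[2][0] = 29
paddr = 29 * 32 + 2 = 930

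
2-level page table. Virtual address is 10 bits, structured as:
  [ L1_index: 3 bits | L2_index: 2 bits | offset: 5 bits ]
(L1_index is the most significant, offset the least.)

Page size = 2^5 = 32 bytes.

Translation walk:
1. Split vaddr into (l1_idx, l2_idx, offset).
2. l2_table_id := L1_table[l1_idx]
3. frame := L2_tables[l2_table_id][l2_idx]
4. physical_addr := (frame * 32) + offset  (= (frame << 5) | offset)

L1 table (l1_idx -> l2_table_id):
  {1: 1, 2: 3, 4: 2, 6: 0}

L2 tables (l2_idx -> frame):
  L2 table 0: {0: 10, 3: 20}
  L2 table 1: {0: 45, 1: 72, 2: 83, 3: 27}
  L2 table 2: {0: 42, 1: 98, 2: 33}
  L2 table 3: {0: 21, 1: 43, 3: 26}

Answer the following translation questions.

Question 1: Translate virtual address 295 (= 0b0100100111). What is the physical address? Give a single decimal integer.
Answer: 1383

Derivation:
vaddr = 295 = 0b0100100111
Split: l1_idx=2, l2_idx=1, offset=7
L1[2] = 3
L2[3][1] = 43
paddr = 43 * 32 + 7 = 1383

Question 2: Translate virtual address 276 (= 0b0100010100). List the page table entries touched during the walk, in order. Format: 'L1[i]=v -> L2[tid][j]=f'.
vaddr = 276 = 0b0100010100
Split: l1_idx=2, l2_idx=0, offset=20

Answer: L1[2]=3 -> L2[3][0]=21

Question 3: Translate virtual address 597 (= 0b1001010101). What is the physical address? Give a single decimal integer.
Answer: 1077

Derivation:
vaddr = 597 = 0b1001010101
Split: l1_idx=4, l2_idx=2, offset=21
L1[4] = 2
L2[2][2] = 33
paddr = 33 * 32 + 21 = 1077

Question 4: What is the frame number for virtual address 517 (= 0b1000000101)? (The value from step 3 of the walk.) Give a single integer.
vaddr = 517: l1_idx=4, l2_idx=0
L1[4] = 2; L2[2][0] = 42

Answer: 42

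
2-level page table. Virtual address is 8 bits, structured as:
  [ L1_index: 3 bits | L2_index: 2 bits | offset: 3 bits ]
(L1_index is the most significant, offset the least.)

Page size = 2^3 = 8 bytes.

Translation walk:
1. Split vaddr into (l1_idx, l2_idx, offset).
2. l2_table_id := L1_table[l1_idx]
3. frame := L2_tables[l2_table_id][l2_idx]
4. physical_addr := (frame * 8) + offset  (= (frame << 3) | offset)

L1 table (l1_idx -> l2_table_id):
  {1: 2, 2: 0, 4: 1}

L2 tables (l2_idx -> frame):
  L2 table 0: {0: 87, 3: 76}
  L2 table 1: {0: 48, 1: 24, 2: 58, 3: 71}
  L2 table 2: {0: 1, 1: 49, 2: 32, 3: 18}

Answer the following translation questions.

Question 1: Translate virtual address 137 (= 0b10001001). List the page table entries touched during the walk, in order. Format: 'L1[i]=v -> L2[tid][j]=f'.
Answer: L1[4]=1 -> L2[1][1]=24

Derivation:
vaddr = 137 = 0b10001001
Split: l1_idx=4, l2_idx=1, offset=1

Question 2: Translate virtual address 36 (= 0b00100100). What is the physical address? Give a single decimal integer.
vaddr = 36 = 0b00100100
Split: l1_idx=1, l2_idx=0, offset=4
L1[1] = 2
L2[2][0] = 1
paddr = 1 * 8 + 4 = 12

Answer: 12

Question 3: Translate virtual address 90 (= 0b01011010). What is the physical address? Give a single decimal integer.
vaddr = 90 = 0b01011010
Split: l1_idx=2, l2_idx=3, offset=2
L1[2] = 0
L2[0][3] = 76
paddr = 76 * 8 + 2 = 610

Answer: 610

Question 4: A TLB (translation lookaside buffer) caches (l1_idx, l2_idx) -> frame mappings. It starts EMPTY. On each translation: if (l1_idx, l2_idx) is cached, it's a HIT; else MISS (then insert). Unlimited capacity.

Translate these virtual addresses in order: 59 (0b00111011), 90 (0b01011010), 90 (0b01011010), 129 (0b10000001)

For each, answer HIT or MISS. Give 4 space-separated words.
vaddr=59: (1,3) not in TLB -> MISS, insert
vaddr=90: (2,3) not in TLB -> MISS, insert
vaddr=90: (2,3) in TLB -> HIT
vaddr=129: (4,0) not in TLB -> MISS, insert

Answer: MISS MISS HIT MISS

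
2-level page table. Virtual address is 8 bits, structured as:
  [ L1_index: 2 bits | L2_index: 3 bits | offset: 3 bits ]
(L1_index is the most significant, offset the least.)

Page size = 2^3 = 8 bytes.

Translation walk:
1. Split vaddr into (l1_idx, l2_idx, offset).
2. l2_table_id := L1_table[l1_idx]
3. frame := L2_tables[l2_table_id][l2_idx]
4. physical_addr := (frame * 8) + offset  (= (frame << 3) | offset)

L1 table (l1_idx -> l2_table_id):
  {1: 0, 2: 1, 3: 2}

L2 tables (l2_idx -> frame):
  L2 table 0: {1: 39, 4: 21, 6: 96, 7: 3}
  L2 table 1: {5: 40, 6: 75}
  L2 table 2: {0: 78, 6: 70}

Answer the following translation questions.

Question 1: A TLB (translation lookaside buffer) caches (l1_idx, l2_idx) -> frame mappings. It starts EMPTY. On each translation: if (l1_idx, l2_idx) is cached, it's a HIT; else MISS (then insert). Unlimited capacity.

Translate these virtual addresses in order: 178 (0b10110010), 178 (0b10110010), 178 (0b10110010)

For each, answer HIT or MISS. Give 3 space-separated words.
Answer: MISS HIT HIT

Derivation:
vaddr=178: (2,6) not in TLB -> MISS, insert
vaddr=178: (2,6) in TLB -> HIT
vaddr=178: (2,6) in TLB -> HIT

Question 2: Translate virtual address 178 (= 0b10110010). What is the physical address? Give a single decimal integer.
Answer: 602

Derivation:
vaddr = 178 = 0b10110010
Split: l1_idx=2, l2_idx=6, offset=2
L1[2] = 1
L2[1][6] = 75
paddr = 75 * 8 + 2 = 602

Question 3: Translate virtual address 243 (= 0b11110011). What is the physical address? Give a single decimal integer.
Answer: 563

Derivation:
vaddr = 243 = 0b11110011
Split: l1_idx=3, l2_idx=6, offset=3
L1[3] = 2
L2[2][6] = 70
paddr = 70 * 8 + 3 = 563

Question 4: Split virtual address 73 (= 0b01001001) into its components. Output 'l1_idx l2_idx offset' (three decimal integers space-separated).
Answer: 1 1 1

Derivation:
vaddr = 73 = 0b01001001
  top 2 bits -> l1_idx = 1
  next 3 bits -> l2_idx = 1
  bottom 3 bits -> offset = 1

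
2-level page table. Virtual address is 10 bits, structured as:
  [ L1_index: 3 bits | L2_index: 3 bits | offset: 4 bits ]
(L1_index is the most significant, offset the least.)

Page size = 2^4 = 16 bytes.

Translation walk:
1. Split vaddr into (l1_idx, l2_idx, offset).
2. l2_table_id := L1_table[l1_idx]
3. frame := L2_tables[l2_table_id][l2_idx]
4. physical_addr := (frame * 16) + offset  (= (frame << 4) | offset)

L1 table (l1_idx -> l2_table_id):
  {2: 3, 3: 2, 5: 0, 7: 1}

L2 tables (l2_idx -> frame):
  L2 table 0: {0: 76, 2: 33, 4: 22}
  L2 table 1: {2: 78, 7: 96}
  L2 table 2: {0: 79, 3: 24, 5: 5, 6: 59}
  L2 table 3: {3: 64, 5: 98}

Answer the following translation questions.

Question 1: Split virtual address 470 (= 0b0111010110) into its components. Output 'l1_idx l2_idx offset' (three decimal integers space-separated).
vaddr = 470 = 0b0111010110
  top 3 bits -> l1_idx = 3
  next 3 bits -> l2_idx = 5
  bottom 4 bits -> offset = 6

Answer: 3 5 6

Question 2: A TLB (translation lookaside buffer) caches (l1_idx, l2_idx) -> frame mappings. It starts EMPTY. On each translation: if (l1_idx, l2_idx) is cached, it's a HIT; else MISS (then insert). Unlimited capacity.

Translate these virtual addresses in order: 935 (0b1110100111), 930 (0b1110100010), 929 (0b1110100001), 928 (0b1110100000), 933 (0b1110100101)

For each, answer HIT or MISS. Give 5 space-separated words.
Answer: MISS HIT HIT HIT HIT

Derivation:
vaddr=935: (7,2) not in TLB -> MISS, insert
vaddr=930: (7,2) in TLB -> HIT
vaddr=929: (7,2) in TLB -> HIT
vaddr=928: (7,2) in TLB -> HIT
vaddr=933: (7,2) in TLB -> HIT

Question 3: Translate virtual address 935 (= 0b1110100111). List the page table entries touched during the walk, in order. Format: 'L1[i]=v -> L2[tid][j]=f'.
vaddr = 935 = 0b1110100111
Split: l1_idx=7, l2_idx=2, offset=7

Answer: L1[7]=1 -> L2[1][2]=78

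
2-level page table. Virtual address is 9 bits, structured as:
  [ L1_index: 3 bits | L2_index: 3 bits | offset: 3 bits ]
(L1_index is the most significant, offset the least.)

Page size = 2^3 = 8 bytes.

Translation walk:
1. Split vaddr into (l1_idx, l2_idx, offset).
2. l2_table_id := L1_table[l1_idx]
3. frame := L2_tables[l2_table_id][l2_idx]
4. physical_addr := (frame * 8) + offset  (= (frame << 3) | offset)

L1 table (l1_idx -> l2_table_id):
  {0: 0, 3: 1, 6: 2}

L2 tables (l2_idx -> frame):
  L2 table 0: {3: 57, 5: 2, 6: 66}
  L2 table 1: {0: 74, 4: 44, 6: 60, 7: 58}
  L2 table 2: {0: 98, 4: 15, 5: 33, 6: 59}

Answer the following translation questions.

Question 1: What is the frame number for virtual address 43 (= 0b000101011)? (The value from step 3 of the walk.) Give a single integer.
vaddr = 43: l1_idx=0, l2_idx=5
L1[0] = 0; L2[0][5] = 2

Answer: 2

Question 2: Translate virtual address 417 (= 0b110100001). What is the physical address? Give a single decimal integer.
Answer: 121

Derivation:
vaddr = 417 = 0b110100001
Split: l1_idx=6, l2_idx=4, offset=1
L1[6] = 2
L2[2][4] = 15
paddr = 15 * 8 + 1 = 121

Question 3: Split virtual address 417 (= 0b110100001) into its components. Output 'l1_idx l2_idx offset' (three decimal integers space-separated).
vaddr = 417 = 0b110100001
  top 3 bits -> l1_idx = 6
  next 3 bits -> l2_idx = 4
  bottom 3 bits -> offset = 1

Answer: 6 4 1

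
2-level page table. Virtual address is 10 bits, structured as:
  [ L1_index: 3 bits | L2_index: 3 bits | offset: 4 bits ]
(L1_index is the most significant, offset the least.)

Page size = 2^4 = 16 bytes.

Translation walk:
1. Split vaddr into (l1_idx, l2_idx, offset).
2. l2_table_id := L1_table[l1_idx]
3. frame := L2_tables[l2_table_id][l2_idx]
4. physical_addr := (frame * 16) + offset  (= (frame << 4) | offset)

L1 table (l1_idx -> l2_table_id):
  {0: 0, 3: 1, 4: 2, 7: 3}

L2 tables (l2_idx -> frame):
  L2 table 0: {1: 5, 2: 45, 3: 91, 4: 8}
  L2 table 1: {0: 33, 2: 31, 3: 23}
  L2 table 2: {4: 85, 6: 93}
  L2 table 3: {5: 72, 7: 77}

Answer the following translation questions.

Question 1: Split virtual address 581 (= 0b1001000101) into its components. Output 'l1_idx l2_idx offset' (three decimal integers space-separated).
vaddr = 581 = 0b1001000101
  top 3 bits -> l1_idx = 4
  next 3 bits -> l2_idx = 4
  bottom 4 bits -> offset = 5

Answer: 4 4 5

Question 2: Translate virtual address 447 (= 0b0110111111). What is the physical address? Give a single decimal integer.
Answer: 383

Derivation:
vaddr = 447 = 0b0110111111
Split: l1_idx=3, l2_idx=3, offset=15
L1[3] = 1
L2[1][3] = 23
paddr = 23 * 16 + 15 = 383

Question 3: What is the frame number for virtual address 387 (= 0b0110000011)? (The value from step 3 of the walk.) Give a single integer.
Answer: 33

Derivation:
vaddr = 387: l1_idx=3, l2_idx=0
L1[3] = 1; L2[1][0] = 33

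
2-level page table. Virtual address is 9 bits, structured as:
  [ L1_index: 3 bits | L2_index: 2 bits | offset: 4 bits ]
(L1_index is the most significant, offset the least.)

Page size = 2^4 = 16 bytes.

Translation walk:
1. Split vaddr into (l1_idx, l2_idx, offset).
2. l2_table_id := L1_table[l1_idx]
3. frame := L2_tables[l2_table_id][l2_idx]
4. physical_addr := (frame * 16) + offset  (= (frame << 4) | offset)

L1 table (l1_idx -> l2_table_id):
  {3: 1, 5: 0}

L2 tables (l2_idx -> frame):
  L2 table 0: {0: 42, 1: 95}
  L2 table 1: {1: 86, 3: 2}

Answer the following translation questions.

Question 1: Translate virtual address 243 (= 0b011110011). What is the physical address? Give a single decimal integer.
Answer: 35

Derivation:
vaddr = 243 = 0b011110011
Split: l1_idx=3, l2_idx=3, offset=3
L1[3] = 1
L2[1][3] = 2
paddr = 2 * 16 + 3 = 35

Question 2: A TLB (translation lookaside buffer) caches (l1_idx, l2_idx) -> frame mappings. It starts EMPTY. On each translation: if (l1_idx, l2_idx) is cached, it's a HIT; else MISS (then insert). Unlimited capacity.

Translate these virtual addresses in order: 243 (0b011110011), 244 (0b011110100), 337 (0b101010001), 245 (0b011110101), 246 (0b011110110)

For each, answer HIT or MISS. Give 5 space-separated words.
vaddr=243: (3,3) not in TLB -> MISS, insert
vaddr=244: (3,3) in TLB -> HIT
vaddr=337: (5,1) not in TLB -> MISS, insert
vaddr=245: (3,3) in TLB -> HIT
vaddr=246: (3,3) in TLB -> HIT

Answer: MISS HIT MISS HIT HIT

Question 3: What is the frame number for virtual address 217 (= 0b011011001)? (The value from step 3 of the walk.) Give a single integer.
vaddr = 217: l1_idx=3, l2_idx=1
L1[3] = 1; L2[1][1] = 86

Answer: 86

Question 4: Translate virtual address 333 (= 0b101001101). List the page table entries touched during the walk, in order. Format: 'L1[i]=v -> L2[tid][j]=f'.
Answer: L1[5]=0 -> L2[0][0]=42

Derivation:
vaddr = 333 = 0b101001101
Split: l1_idx=5, l2_idx=0, offset=13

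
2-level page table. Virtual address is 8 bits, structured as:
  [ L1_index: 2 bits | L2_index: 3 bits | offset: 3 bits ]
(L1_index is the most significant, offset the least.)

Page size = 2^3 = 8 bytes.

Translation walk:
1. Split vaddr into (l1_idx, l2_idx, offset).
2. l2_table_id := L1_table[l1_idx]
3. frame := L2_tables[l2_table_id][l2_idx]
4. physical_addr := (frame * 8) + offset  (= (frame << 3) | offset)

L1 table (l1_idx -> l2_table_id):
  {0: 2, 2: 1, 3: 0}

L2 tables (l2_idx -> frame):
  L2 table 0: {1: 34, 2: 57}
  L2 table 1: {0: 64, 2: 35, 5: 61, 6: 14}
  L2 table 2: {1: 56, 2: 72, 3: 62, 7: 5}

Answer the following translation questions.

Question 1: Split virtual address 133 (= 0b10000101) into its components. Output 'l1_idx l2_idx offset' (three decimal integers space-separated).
Answer: 2 0 5

Derivation:
vaddr = 133 = 0b10000101
  top 2 bits -> l1_idx = 2
  next 3 bits -> l2_idx = 0
  bottom 3 bits -> offset = 5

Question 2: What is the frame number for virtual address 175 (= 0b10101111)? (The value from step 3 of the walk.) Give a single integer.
Answer: 61

Derivation:
vaddr = 175: l1_idx=2, l2_idx=5
L1[2] = 1; L2[1][5] = 61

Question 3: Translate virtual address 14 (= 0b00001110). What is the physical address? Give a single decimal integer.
vaddr = 14 = 0b00001110
Split: l1_idx=0, l2_idx=1, offset=6
L1[0] = 2
L2[2][1] = 56
paddr = 56 * 8 + 6 = 454

Answer: 454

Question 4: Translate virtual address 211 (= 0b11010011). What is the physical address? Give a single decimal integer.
Answer: 459

Derivation:
vaddr = 211 = 0b11010011
Split: l1_idx=3, l2_idx=2, offset=3
L1[3] = 0
L2[0][2] = 57
paddr = 57 * 8 + 3 = 459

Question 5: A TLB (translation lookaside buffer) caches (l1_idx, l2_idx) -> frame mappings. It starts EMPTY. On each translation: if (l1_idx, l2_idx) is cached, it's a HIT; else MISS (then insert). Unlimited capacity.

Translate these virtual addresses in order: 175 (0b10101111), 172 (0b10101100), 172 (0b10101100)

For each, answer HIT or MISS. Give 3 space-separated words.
vaddr=175: (2,5) not in TLB -> MISS, insert
vaddr=172: (2,5) in TLB -> HIT
vaddr=172: (2,5) in TLB -> HIT

Answer: MISS HIT HIT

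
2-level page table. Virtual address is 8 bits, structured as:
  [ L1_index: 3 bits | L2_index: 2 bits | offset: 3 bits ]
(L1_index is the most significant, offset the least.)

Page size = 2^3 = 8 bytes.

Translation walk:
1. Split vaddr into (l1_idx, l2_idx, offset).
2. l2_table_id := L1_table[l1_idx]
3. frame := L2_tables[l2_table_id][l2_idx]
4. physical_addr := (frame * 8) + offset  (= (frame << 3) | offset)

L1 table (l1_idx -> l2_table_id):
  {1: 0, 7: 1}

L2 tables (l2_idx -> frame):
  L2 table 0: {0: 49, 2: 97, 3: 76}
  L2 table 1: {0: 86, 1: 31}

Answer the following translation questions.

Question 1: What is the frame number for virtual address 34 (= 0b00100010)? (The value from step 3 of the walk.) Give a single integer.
vaddr = 34: l1_idx=1, l2_idx=0
L1[1] = 0; L2[0][0] = 49

Answer: 49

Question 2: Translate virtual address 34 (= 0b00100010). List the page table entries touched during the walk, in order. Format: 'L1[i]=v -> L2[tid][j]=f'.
Answer: L1[1]=0 -> L2[0][0]=49

Derivation:
vaddr = 34 = 0b00100010
Split: l1_idx=1, l2_idx=0, offset=2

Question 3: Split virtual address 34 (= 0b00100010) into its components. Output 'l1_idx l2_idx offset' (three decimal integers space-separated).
Answer: 1 0 2

Derivation:
vaddr = 34 = 0b00100010
  top 3 bits -> l1_idx = 1
  next 2 bits -> l2_idx = 0
  bottom 3 bits -> offset = 2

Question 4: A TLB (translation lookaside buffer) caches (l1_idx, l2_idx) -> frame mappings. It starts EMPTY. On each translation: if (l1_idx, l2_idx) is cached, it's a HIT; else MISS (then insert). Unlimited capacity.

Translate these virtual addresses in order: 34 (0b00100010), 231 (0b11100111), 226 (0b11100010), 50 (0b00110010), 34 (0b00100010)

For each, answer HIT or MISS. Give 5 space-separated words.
Answer: MISS MISS HIT MISS HIT

Derivation:
vaddr=34: (1,0) not in TLB -> MISS, insert
vaddr=231: (7,0) not in TLB -> MISS, insert
vaddr=226: (7,0) in TLB -> HIT
vaddr=50: (1,2) not in TLB -> MISS, insert
vaddr=34: (1,0) in TLB -> HIT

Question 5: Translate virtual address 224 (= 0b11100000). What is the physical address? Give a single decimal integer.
Answer: 688

Derivation:
vaddr = 224 = 0b11100000
Split: l1_idx=7, l2_idx=0, offset=0
L1[7] = 1
L2[1][0] = 86
paddr = 86 * 8 + 0 = 688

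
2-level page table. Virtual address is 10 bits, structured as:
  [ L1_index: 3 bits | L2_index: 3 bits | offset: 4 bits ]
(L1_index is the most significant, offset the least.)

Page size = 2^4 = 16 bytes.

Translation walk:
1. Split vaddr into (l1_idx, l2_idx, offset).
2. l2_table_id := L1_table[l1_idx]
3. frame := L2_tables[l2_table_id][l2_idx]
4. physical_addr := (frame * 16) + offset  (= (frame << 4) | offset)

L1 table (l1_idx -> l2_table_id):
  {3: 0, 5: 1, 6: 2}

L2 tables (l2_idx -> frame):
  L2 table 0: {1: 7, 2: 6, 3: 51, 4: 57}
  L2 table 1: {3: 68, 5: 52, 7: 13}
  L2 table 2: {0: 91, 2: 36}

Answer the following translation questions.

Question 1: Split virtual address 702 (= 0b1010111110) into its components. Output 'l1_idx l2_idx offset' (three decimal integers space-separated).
Answer: 5 3 14

Derivation:
vaddr = 702 = 0b1010111110
  top 3 bits -> l1_idx = 5
  next 3 bits -> l2_idx = 3
  bottom 4 bits -> offset = 14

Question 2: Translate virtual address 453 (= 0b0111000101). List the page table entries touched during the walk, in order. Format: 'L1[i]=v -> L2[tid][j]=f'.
vaddr = 453 = 0b0111000101
Split: l1_idx=3, l2_idx=4, offset=5

Answer: L1[3]=0 -> L2[0][4]=57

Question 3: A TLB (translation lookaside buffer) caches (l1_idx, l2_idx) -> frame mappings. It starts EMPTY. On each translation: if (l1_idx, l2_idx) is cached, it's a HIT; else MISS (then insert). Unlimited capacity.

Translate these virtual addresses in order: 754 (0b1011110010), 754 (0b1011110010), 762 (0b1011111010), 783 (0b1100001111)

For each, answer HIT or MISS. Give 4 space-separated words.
Answer: MISS HIT HIT MISS

Derivation:
vaddr=754: (5,7) not in TLB -> MISS, insert
vaddr=754: (5,7) in TLB -> HIT
vaddr=762: (5,7) in TLB -> HIT
vaddr=783: (6,0) not in TLB -> MISS, insert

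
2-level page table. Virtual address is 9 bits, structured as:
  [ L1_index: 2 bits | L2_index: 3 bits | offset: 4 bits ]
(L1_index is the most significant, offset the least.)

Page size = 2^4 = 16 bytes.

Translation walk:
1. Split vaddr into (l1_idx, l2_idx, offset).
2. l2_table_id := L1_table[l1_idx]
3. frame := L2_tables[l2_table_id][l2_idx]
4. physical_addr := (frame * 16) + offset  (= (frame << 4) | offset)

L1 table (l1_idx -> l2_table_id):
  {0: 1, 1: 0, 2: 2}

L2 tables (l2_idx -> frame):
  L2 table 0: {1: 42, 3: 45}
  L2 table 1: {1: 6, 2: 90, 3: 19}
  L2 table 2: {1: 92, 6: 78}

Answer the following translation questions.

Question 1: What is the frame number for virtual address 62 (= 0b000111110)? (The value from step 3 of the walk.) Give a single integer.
vaddr = 62: l1_idx=0, l2_idx=3
L1[0] = 1; L2[1][3] = 19

Answer: 19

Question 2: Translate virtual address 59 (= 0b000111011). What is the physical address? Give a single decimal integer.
vaddr = 59 = 0b000111011
Split: l1_idx=0, l2_idx=3, offset=11
L1[0] = 1
L2[1][3] = 19
paddr = 19 * 16 + 11 = 315

Answer: 315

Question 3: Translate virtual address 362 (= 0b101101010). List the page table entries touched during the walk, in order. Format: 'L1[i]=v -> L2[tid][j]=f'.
vaddr = 362 = 0b101101010
Split: l1_idx=2, l2_idx=6, offset=10

Answer: L1[2]=2 -> L2[2][6]=78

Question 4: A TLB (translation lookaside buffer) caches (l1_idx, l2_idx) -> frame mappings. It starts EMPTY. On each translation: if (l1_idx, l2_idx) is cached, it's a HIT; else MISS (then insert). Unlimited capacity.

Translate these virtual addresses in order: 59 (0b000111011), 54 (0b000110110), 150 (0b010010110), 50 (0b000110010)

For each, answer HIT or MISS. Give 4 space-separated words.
vaddr=59: (0,3) not in TLB -> MISS, insert
vaddr=54: (0,3) in TLB -> HIT
vaddr=150: (1,1) not in TLB -> MISS, insert
vaddr=50: (0,3) in TLB -> HIT

Answer: MISS HIT MISS HIT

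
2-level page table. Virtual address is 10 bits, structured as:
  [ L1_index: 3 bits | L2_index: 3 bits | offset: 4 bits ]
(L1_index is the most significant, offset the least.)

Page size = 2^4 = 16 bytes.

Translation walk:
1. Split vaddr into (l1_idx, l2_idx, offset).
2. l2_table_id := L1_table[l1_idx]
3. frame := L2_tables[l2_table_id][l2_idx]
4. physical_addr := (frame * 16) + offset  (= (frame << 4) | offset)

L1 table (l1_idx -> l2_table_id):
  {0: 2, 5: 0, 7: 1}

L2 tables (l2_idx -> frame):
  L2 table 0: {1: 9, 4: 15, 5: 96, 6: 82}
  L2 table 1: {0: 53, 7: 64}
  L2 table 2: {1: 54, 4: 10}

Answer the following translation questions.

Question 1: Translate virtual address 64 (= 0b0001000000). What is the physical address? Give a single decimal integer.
vaddr = 64 = 0b0001000000
Split: l1_idx=0, l2_idx=4, offset=0
L1[0] = 2
L2[2][4] = 10
paddr = 10 * 16 + 0 = 160

Answer: 160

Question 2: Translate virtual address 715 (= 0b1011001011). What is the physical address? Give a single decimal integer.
Answer: 251

Derivation:
vaddr = 715 = 0b1011001011
Split: l1_idx=5, l2_idx=4, offset=11
L1[5] = 0
L2[0][4] = 15
paddr = 15 * 16 + 11 = 251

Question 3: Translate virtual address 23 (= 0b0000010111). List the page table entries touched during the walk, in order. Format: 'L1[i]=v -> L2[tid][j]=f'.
Answer: L1[0]=2 -> L2[2][1]=54

Derivation:
vaddr = 23 = 0b0000010111
Split: l1_idx=0, l2_idx=1, offset=7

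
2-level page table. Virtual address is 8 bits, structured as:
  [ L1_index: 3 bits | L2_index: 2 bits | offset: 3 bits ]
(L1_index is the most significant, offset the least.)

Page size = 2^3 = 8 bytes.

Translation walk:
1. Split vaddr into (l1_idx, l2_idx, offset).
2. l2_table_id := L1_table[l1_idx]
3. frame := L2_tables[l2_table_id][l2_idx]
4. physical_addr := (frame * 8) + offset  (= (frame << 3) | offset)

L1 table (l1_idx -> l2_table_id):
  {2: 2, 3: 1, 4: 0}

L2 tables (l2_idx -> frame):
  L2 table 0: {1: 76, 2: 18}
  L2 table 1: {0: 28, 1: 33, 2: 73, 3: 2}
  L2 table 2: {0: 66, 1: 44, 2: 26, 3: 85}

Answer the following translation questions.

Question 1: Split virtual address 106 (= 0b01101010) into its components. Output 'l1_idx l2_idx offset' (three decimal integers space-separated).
vaddr = 106 = 0b01101010
  top 3 bits -> l1_idx = 3
  next 2 bits -> l2_idx = 1
  bottom 3 bits -> offset = 2

Answer: 3 1 2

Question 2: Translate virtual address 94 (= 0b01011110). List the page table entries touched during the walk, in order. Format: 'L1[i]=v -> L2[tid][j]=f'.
Answer: L1[2]=2 -> L2[2][3]=85

Derivation:
vaddr = 94 = 0b01011110
Split: l1_idx=2, l2_idx=3, offset=6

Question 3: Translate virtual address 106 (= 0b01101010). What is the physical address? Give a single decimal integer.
Answer: 266

Derivation:
vaddr = 106 = 0b01101010
Split: l1_idx=3, l2_idx=1, offset=2
L1[3] = 1
L2[1][1] = 33
paddr = 33 * 8 + 2 = 266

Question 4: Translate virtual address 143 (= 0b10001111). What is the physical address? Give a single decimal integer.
vaddr = 143 = 0b10001111
Split: l1_idx=4, l2_idx=1, offset=7
L1[4] = 0
L2[0][1] = 76
paddr = 76 * 8 + 7 = 615

Answer: 615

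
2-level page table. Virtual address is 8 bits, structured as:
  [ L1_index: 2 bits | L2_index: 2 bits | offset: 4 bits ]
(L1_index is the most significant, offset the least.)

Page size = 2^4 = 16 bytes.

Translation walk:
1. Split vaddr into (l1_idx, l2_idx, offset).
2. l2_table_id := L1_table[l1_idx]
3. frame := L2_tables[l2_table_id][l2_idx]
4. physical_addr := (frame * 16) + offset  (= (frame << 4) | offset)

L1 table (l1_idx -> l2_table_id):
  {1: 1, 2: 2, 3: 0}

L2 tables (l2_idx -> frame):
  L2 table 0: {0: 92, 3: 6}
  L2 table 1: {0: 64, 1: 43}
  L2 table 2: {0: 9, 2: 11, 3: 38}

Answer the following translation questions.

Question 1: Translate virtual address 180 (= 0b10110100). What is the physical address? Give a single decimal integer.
vaddr = 180 = 0b10110100
Split: l1_idx=2, l2_idx=3, offset=4
L1[2] = 2
L2[2][3] = 38
paddr = 38 * 16 + 4 = 612

Answer: 612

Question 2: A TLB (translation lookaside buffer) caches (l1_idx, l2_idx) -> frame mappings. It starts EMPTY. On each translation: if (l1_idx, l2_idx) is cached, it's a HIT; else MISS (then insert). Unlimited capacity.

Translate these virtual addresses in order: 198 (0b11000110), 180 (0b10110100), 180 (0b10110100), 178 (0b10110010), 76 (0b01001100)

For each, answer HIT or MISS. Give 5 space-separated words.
vaddr=198: (3,0) not in TLB -> MISS, insert
vaddr=180: (2,3) not in TLB -> MISS, insert
vaddr=180: (2,3) in TLB -> HIT
vaddr=178: (2,3) in TLB -> HIT
vaddr=76: (1,0) not in TLB -> MISS, insert

Answer: MISS MISS HIT HIT MISS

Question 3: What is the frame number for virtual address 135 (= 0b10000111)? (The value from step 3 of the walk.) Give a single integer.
Answer: 9

Derivation:
vaddr = 135: l1_idx=2, l2_idx=0
L1[2] = 2; L2[2][0] = 9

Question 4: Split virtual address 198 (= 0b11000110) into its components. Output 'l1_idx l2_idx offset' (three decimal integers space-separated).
Answer: 3 0 6

Derivation:
vaddr = 198 = 0b11000110
  top 2 bits -> l1_idx = 3
  next 2 bits -> l2_idx = 0
  bottom 4 bits -> offset = 6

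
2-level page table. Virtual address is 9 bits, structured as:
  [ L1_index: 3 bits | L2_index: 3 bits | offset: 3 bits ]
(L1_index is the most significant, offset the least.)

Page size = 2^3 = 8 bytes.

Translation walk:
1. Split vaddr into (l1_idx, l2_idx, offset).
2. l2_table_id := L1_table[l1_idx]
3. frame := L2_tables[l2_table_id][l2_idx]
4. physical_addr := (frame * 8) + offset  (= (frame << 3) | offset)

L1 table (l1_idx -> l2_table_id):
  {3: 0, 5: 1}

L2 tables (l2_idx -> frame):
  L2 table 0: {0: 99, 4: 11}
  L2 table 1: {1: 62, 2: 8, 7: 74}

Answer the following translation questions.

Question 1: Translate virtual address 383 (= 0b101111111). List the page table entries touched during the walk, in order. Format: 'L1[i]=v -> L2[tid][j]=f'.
Answer: L1[5]=1 -> L2[1][7]=74

Derivation:
vaddr = 383 = 0b101111111
Split: l1_idx=5, l2_idx=7, offset=7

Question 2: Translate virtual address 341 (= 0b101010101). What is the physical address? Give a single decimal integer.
Answer: 69

Derivation:
vaddr = 341 = 0b101010101
Split: l1_idx=5, l2_idx=2, offset=5
L1[5] = 1
L2[1][2] = 8
paddr = 8 * 8 + 5 = 69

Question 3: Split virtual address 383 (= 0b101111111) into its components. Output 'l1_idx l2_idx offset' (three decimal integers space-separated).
vaddr = 383 = 0b101111111
  top 3 bits -> l1_idx = 5
  next 3 bits -> l2_idx = 7
  bottom 3 bits -> offset = 7

Answer: 5 7 7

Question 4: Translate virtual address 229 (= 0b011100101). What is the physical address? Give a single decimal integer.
vaddr = 229 = 0b011100101
Split: l1_idx=3, l2_idx=4, offset=5
L1[3] = 0
L2[0][4] = 11
paddr = 11 * 8 + 5 = 93

Answer: 93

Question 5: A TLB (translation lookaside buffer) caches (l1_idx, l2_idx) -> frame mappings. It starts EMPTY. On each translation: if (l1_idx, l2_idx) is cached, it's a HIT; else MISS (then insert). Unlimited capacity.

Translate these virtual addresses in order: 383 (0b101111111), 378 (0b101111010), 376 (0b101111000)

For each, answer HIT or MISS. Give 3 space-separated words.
Answer: MISS HIT HIT

Derivation:
vaddr=383: (5,7) not in TLB -> MISS, insert
vaddr=378: (5,7) in TLB -> HIT
vaddr=376: (5,7) in TLB -> HIT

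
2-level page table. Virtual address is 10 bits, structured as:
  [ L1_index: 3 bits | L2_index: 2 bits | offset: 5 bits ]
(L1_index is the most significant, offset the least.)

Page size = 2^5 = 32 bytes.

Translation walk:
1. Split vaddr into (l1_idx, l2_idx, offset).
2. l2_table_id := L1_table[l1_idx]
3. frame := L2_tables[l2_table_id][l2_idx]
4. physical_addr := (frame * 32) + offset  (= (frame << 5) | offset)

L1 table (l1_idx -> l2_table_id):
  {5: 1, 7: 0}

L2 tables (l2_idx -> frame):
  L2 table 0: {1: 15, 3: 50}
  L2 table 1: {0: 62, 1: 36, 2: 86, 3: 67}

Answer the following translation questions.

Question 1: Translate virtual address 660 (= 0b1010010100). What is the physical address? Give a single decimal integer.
Answer: 2004

Derivation:
vaddr = 660 = 0b1010010100
Split: l1_idx=5, l2_idx=0, offset=20
L1[5] = 1
L2[1][0] = 62
paddr = 62 * 32 + 20 = 2004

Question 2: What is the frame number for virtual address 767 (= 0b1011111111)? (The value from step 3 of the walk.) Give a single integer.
vaddr = 767: l1_idx=5, l2_idx=3
L1[5] = 1; L2[1][3] = 67

Answer: 67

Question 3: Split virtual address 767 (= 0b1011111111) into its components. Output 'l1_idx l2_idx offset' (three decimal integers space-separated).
Answer: 5 3 31

Derivation:
vaddr = 767 = 0b1011111111
  top 3 bits -> l1_idx = 5
  next 2 bits -> l2_idx = 3
  bottom 5 bits -> offset = 31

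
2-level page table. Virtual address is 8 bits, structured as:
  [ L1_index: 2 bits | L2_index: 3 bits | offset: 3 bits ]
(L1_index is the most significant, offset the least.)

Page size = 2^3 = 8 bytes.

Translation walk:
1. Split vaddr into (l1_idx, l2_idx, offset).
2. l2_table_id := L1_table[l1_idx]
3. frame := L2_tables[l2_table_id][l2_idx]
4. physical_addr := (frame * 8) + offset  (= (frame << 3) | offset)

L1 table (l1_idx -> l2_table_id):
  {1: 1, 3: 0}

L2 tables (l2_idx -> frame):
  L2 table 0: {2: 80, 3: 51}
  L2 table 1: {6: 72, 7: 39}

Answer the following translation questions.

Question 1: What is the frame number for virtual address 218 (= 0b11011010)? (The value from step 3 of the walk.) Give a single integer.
vaddr = 218: l1_idx=3, l2_idx=3
L1[3] = 0; L2[0][3] = 51

Answer: 51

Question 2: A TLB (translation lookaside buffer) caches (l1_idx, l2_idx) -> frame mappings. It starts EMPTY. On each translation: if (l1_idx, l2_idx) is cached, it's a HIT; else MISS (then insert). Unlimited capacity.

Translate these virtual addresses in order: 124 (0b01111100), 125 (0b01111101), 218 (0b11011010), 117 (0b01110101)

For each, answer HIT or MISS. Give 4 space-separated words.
Answer: MISS HIT MISS MISS

Derivation:
vaddr=124: (1,7) not in TLB -> MISS, insert
vaddr=125: (1,7) in TLB -> HIT
vaddr=218: (3,3) not in TLB -> MISS, insert
vaddr=117: (1,6) not in TLB -> MISS, insert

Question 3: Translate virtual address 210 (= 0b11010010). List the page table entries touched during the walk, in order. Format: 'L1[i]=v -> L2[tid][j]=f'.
Answer: L1[3]=0 -> L2[0][2]=80

Derivation:
vaddr = 210 = 0b11010010
Split: l1_idx=3, l2_idx=2, offset=2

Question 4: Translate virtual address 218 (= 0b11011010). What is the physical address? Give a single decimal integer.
vaddr = 218 = 0b11011010
Split: l1_idx=3, l2_idx=3, offset=2
L1[3] = 0
L2[0][3] = 51
paddr = 51 * 8 + 2 = 410

Answer: 410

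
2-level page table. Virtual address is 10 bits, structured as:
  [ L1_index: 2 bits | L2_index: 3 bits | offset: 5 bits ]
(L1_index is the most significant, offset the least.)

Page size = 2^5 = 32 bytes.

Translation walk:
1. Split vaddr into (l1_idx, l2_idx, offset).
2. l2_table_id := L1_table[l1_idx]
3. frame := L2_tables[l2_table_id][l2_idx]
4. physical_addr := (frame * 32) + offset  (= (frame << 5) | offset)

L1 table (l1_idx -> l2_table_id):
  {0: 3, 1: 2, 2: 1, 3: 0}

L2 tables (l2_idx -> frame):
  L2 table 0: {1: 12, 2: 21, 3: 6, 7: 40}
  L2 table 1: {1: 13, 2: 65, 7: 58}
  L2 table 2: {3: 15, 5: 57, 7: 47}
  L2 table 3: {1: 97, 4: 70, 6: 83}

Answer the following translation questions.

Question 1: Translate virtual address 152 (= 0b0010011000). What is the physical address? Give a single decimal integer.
vaddr = 152 = 0b0010011000
Split: l1_idx=0, l2_idx=4, offset=24
L1[0] = 3
L2[3][4] = 70
paddr = 70 * 32 + 24 = 2264

Answer: 2264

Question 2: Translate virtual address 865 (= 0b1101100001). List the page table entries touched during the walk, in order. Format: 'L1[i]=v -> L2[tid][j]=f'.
Answer: L1[3]=0 -> L2[0][3]=6

Derivation:
vaddr = 865 = 0b1101100001
Split: l1_idx=3, l2_idx=3, offset=1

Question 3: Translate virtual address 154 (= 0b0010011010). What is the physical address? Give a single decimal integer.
Answer: 2266

Derivation:
vaddr = 154 = 0b0010011010
Split: l1_idx=0, l2_idx=4, offset=26
L1[0] = 3
L2[3][4] = 70
paddr = 70 * 32 + 26 = 2266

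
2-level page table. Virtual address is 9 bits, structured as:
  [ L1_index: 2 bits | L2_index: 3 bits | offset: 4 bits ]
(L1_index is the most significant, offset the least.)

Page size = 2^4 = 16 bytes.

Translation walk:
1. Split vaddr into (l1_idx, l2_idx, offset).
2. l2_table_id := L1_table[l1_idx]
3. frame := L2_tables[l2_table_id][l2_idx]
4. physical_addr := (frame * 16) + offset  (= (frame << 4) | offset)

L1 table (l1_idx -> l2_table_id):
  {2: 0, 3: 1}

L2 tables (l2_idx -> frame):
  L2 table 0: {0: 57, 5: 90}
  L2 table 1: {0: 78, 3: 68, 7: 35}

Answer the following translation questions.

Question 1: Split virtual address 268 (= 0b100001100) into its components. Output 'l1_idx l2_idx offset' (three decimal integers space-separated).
vaddr = 268 = 0b100001100
  top 2 bits -> l1_idx = 2
  next 3 bits -> l2_idx = 0
  bottom 4 bits -> offset = 12

Answer: 2 0 12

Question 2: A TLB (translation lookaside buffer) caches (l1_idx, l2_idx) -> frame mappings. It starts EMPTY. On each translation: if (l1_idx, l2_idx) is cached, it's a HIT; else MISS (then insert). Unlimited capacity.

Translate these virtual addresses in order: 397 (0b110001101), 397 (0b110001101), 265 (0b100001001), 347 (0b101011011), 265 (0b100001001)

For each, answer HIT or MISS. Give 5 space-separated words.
Answer: MISS HIT MISS MISS HIT

Derivation:
vaddr=397: (3,0) not in TLB -> MISS, insert
vaddr=397: (3,0) in TLB -> HIT
vaddr=265: (2,0) not in TLB -> MISS, insert
vaddr=347: (2,5) not in TLB -> MISS, insert
vaddr=265: (2,0) in TLB -> HIT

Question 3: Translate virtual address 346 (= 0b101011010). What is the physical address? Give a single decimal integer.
Answer: 1450

Derivation:
vaddr = 346 = 0b101011010
Split: l1_idx=2, l2_idx=5, offset=10
L1[2] = 0
L2[0][5] = 90
paddr = 90 * 16 + 10 = 1450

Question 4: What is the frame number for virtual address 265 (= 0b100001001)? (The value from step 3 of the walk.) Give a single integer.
vaddr = 265: l1_idx=2, l2_idx=0
L1[2] = 0; L2[0][0] = 57

Answer: 57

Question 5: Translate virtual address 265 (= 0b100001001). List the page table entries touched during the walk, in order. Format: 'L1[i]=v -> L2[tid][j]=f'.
vaddr = 265 = 0b100001001
Split: l1_idx=2, l2_idx=0, offset=9

Answer: L1[2]=0 -> L2[0][0]=57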